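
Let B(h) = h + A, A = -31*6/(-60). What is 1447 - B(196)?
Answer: 12479/10 ≈ 1247.9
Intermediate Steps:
A = 31/10 (A = -186*(-1/60) = 31/10 ≈ 3.1000)
B(h) = 31/10 + h (B(h) = h + 31/10 = 31/10 + h)
1447 - B(196) = 1447 - (31/10 + 196) = 1447 - 1*1991/10 = 1447 - 1991/10 = 12479/10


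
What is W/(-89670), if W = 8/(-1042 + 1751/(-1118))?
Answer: 4472/52309308345 ≈ 8.5491e-8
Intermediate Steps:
W = -8944/1166707 (W = 8/(-1042 + 1751*(-1/1118)) = 8/(-1042 - 1751/1118) = 8/(-1166707/1118) = 8*(-1118/1166707) = -8944/1166707 ≈ -0.0076660)
W/(-89670) = -8944/1166707/(-89670) = -8944/1166707*(-1/89670) = 4472/52309308345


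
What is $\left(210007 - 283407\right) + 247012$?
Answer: $173612$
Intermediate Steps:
$\left(210007 - 283407\right) + 247012 = -73400 + 247012 = 173612$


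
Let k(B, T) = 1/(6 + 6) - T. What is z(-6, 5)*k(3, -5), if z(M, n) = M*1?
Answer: -61/2 ≈ -30.500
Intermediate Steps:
z(M, n) = M
k(B, T) = 1/12 - T
z(-6, 5)*k(3, -5) = -6*(1/12 - 1*(-5)) = -6*(1/12 + 5) = -6*61/12 = -61/2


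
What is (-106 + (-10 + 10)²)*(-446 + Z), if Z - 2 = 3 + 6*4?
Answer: 44202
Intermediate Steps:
Z = 29 (Z = 2 + (3 + 6*4) = 2 + (3 + 24) = 2 + 27 = 29)
(-106 + (-10 + 10)²)*(-446 + Z) = (-106 + (-10 + 10)²)*(-446 + 29) = (-106 + 0²)*(-417) = (-106 + 0)*(-417) = -106*(-417) = 44202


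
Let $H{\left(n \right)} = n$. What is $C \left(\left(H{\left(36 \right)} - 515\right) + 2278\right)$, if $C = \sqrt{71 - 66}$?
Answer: $1799 \sqrt{5} \approx 4022.7$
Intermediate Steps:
$C = \sqrt{5} \approx 2.2361$
$C \left(\left(H{\left(36 \right)} - 515\right) + 2278\right) = \sqrt{5} \left(\left(36 - 515\right) + 2278\right) = \sqrt{5} \left(-479 + 2278\right) = \sqrt{5} \cdot 1799 = 1799 \sqrt{5}$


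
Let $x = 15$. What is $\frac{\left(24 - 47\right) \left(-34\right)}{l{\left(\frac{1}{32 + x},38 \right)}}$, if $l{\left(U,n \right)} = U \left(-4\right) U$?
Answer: $- \frac{863719}{2} \approx -4.3186 \cdot 10^{5}$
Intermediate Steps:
$l{\left(U,n \right)} = - 4 U^{2}$ ($l{\left(U,n \right)} = - 4 U U = - 4 U^{2}$)
$\frac{\left(24 - 47\right) \left(-34\right)}{l{\left(\frac{1}{32 + x},38 \right)}} = \frac{\left(24 - 47\right) \left(-34\right)}{\left(-4\right) \left(\frac{1}{32 + 15}\right)^{2}} = \frac{\left(-23\right) \left(-34\right)}{\left(-4\right) \left(\frac{1}{47}\right)^{2}} = \frac{782}{\left(-4\right) \left(\frac{1}{47}\right)^{2}} = \frac{782}{\left(-4\right) \frac{1}{2209}} = \frac{782}{- \frac{4}{2209}} = 782 \left(- \frac{2209}{4}\right) = - \frac{863719}{2}$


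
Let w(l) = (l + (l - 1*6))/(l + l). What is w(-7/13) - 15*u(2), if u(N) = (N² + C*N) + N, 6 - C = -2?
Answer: -2264/7 ≈ -323.43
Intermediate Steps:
C = 8 (C = 6 - 1*(-2) = 6 + 2 = 8)
w(l) = (-6 + 2*l)/(2*l) (w(l) = (l + (l - 6))/((2*l)) = (l + (-6 + l))*(1/(2*l)) = (-6 + 2*l)*(1/(2*l)) = (-6 + 2*l)/(2*l))
u(N) = N² + 9*N (u(N) = (N² + 8*N) + N = N² + 9*N)
w(-7/13) - 15*u(2) = (-3 - 7/13)/((-7/13)) - 30*(9 + 2) = (-3 - 7*1/13)/((-7*1/13)) - 30*11 = (-3 - 7/13)/(-7/13) - 15*22 = -13/7*(-46/13) - 330 = 46/7 - 330 = -2264/7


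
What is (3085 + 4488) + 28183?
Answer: 35756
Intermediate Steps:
(3085 + 4488) + 28183 = 7573 + 28183 = 35756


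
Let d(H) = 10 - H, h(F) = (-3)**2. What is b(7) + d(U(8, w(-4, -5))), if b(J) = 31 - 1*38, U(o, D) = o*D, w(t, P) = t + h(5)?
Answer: -37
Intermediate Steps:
h(F) = 9
w(t, P) = 9 + t (w(t, P) = t + 9 = 9 + t)
U(o, D) = D*o
b(J) = -7 (b(J) = 31 - 38 = -7)
b(7) + d(U(8, w(-4, -5))) = -7 + (10 - (9 - 4)*8) = -7 + (10 - 5*8) = -7 + (10 - 1*40) = -7 + (10 - 40) = -7 - 30 = -37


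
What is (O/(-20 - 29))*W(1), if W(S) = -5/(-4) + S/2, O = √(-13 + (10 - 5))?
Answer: -I*√2/14 ≈ -0.10102*I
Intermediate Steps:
O = 2*I*√2 (O = √(-13 + 5) = √(-8) = 2*I*√2 ≈ 2.8284*I)
W(S) = 5/4 + S/2 (W(S) = -5*(-¼) + S*(½) = 5/4 + S/2)
(O/(-20 - 29))*W(1) = ((2*I*√2)/(-20 - 29))*(5/4 + (½)*1) = ((2*I*√2)/(-49))*(5/4 + ½) = ((2*I*√2)*(-1/49))*(7/4) = -2*I*√2/49*(7/4) = -I*√2/14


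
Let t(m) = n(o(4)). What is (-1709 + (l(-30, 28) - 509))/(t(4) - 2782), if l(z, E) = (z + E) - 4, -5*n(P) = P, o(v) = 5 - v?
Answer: 11120/13911 ≈ 0.79937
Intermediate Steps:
n(P) = -P/5
t(m) = -⅕ (t(m) = -(5 - 1*4)/5 = -(5 - 4)/5 = -⅕*1 = -⅕)
l(z, E) = -4 + E + z (l(z, E) = (E + z) - 4 = -4 + E + z)
(-1709 + (l(-30, 28) - 509))/(t(4) - 2782) = (-1709 + ((-4 + 28 - 30) - 509))/(-⅕ - 2782) = (-1709 + (-6 - 509))/(-13911/5) = (-1709 - 515)*(-5/13911) = -2224*(-5/13911) = 11120/13911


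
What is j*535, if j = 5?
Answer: 2675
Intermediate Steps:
j*535 = 5*535 = 2675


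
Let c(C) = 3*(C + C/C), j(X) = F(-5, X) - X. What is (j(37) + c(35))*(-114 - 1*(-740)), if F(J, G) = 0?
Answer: 44446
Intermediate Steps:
j(X) = -X (j(X) = 0 - X = -X)
c(C) = 3 + 3*C (c(C) = 3*(C + 1) = 3*(1 + C) = 3 + 3*C)
(j(37) + c(35))*(-114 - 1*(-740)) = (-1*37 + (3 + 3*35))*(-114 - 1*(-740)) = (-37 + (3 + 105))*(-114 + 740) = (-37 + 108)*626 = 71*626 = 44446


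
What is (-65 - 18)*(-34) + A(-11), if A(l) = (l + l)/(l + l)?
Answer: 2823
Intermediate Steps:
A(l) = 1 (A(l) = (2*l)/((2*l)) = (2*l)*(1/(2*l)) = 1)
(-65 - 18)*(-34) + A(-11) = (-65 - 18)*(-34) + 1 = -83*(-34) + 1 = 2822 + 1 = 2823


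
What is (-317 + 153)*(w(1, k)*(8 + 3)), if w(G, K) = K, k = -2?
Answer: 3608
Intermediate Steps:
(-317 + 153)*(w(1, k)*(8 + 3)) = (-317 + 153)*(-2*(8 + 3)) = -(-328)*11 = -164*(-22) = 3608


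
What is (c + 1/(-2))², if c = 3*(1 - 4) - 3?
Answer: 625/4 ≈ 156.25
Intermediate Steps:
c = -12 (c = 3*(-3) - 3 = -9 - 3 = -12)
(c + 1/(-2))² = (-12 + 1/(-2))² = (-12 - ½)² = (-25/2)² = 625/4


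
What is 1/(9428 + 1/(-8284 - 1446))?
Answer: 9730/91734439 ≈ 0.00010607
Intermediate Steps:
1/(9428 + 1/(-8284 - 1446)) = 1/(9428 + 1/(-9730)) = 1/(9428 - 1/9730) = 1/(91734439/9730) = 9730/91734439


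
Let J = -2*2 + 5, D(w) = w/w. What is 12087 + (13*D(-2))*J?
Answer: 12100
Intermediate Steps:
D(w) = 1
J = 1 (J = -4 + 5 = 1)
12087 + (13*D(-2))*J = 12087 + (13*1)*1 = 12087 + 13*1 = 12087 + 13 = 12100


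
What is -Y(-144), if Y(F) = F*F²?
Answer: 2985984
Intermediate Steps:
Y(F) = F³
-Y(-144) = -1*(-144)³ = -1*(-2985984) = 2985984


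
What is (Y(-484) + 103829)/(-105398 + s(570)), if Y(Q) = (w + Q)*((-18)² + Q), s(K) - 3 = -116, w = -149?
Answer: -205109/105511 ≈ -1.9440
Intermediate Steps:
s(K) = -113 (s(K) = 3 - 116 = -113)
Y(Q) = (-149 + Q)*(324 + Q) (Y(Q) = (-149 + Q)*((-18)² + Q) = (-149 + Q)*(324 + Q))
(Y(-484) + 103829)/(-105398 + s(570)) = ((-48276 + (-484)² + 175*(-484)) + 103829)/(-105398 - 113) = ((-48276 + 234256 - 84700) + 103829)/(-105511) = (101280 + 103829)*(-1/105511) = 205109*(-1/105511) = -205109/105511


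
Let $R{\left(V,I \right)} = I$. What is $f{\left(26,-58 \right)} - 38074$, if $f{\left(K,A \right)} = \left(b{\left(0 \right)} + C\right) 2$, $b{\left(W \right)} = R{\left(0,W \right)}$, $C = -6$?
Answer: $-38086$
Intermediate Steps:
$b{\left(W \right)} = W$
$f{\left(K,A \right)} = -12$ ($f{\left(K,A \right)} = \left(0 - 6\right) 2 = \left(-6\right) 2 = -12$)
$f{\left(26,-58 \right)} - 38074 = -12 - 38074 = -38086$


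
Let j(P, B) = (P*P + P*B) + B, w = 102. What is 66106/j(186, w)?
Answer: 33053/26835 ≈ 1.2317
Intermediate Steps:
j(P, B) = B + P**2 + B*P (j(P, B) = (P**2 + B*P) + B = B + P**2 + B*P)
66106/j(186, w) = 66106/(102 + 186**2 + 102*186) = 66106/(102 + 34596 + 18972) = 66106/53670 = 66106*(1/53670) = 33053/26835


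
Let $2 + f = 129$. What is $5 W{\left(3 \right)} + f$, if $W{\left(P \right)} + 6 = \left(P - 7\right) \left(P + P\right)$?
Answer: $-23$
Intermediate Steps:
$f = 127$ ($f = -2 + 129 = 127$)
$W{\left(P \right)} = -6 + 2 P \left(-7 + P\right)$ ($W{\left(P \right)} = -6 + \left(P - 7\right) \left(P + P\right) = -6 + \left(-7 + P\right) 2 P = -6 + 2 P \left(-7 + P\right)$)
$5 W{\left(3 \right)} + f = 5 \left(-6 - 42 + 2 \cdot 3^{2}\right) + 127 = 5 \left(-6 - 42 + 2 \cdot 9\right) + 127 = 5 \left(-6 - 42 + 18\right) + 127 = 5 \left(-30\right) + 127 = -150 + 127 = -23$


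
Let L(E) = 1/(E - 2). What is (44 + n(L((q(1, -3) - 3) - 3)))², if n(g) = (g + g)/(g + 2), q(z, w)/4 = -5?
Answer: 5846724/3025 ≈ 1932.8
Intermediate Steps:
q(z, w) = -20 (q(z, w) = 4*(-5) = -20)
L(E) = 1/(-2 + E)
n(g) = 2*g/(2 + g) (n(g) = (2*g)/(2 + g) = 2*g/(2 + g))
(44 + n(L((q(1, -3) - 3) - 3)))² = (44 + 2/((-2 + ((-20 - 3) - 3))*(2 + 1/(-2 + ((-20 - 3) - 3)))))² = (44 + 2/((-2 + (-23 - 3))*(2 + 1/(-2 + (-23 - 3)))))² = (44 + 2/((-2 - 26)*(2 + 1/(-2 - 26))))² = (44 + 2/(-28*(2 + 1/(-28))))² = (44 + 2*(-1/28)/(2 - 1/28))² = (44 + 2*(-1/28)/(55/28))² = (44 + 2*(-1/28)*(28/55))² = (44 - 2/55)² = (2418/55)² = 5846724/3025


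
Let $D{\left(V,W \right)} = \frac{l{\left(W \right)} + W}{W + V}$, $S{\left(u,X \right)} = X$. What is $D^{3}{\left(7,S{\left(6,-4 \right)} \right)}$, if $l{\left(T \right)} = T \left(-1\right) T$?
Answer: $- \frac{8000}{27} \approx -296.3$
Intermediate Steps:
$l{\left(T \right)} = - T^{2}$ ($l{\left(T \right)} = - T T = - T^{2}$)
$D{\left(V,W \right)} = \frac{W - W^{2}}{V + W}$ ($D{\left(V,W \right)} = \frac{- W^{2} + W}{W + V} = \frac{W - W^{2}}{V + W}$)
$D^{3}{\left(7,S{\left(6,-4 \right)} \right)} = \left(- \frac{4 \left(1 - -4\right)}{7 - 4}\right)^{3} = \left(- \frac{4 \left(1 + 4\right)}{3}\right)^{3} = \left(\left(-4\right) \frac{1}{3} \cdot 5\right)^{3} = \left(- \frac{20}{3}\right)^{3} = - \frac{8000}{27}$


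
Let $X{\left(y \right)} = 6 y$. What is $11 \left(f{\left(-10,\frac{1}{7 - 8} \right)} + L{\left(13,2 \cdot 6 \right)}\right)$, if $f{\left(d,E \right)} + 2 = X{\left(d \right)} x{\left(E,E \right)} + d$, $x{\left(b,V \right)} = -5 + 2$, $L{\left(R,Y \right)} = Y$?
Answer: $1980$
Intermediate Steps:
$x{\left(b,V \right)} = -3$
$f{\left(d,E \right)} = -2 - 17 d$ ($f{\left(d,E \right)} = -2 + \left(6 d \left(-3\right) + d\right) = -2 + \left(- 18 d + d\right) = -2 - 17 d$)
$11 \left(f{\left(-10,\frac{1}{7 - 8} \right)} + L{\left(13,2 \cdot 6 \right)}\right) = 11 \left(\left(-2 - -170\right) + 2 \cdot 6\right) = 11 \left(\left(-2 + 170\right) + 12\right) = 11 \left(168 + 12\right) = 11 \cdot 180 = 1980$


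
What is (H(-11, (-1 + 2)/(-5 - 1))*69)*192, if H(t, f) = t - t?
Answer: 0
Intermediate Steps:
H(t, f) = 0
(H(-11, (-1 + 2)/(-5 - 1))*69)*192 = (0*69)*192 = 0*192 = 0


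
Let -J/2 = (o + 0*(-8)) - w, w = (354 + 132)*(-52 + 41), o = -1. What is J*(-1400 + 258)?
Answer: 12207980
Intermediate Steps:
w = -5346 (w = 486*(-11) = -5346)
J = -10690 (J = -2*((-1 + 0*(-8)) - 1*(-5346)) = -2*((-1 + 0) + 5346) = -2*(-1 + 5346) = -2*5345 = -10690)
J*(-1400 + 258) = -10690*(-1400 + 258) = -10690*(-1142) = 12207980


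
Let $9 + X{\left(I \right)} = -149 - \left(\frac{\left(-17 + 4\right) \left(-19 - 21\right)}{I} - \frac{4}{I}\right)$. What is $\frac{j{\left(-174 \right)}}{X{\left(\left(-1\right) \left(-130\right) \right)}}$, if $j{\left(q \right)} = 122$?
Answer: $- \frac{3965}{5264} \approx -0.75323$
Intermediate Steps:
$X{\left(I \right)} = -158 - \frac{516}{I}$ ($X{\left(I \right)} = -9 - \left(149 - \frac{4}{I} + \frac{\left(-17 + 4\right) \left(-19 - 21\right)}{I}\right) = -9 - \left(149 - \frac{4}{I} + \frac{\left(-13\right) \left(-40\right)}{I}\right) = -9 - \left(149 + \frac{516}{I}\right) = -158 - \frac{516}{I}$)
$\frac{j{\left(-174 \right)}}{X{\left(\left(-1\right) \left(-130\right) \right)}} = \frac{122}{-158 - \frac{516}{\left(-1\right) \left(-130\right)}} = \frac{122}{-158 - \frac{516}{130}} = \frac{122}{-158 - \frac{258}{65}} = \frac{122}{- \frac{10528}{65}} = 122 \left(- \frac{65}{10528}\right) = - \frac{3965}{5264}$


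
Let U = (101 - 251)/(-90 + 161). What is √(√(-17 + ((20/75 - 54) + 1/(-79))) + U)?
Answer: √(-14954996250 + 5973585*I*√99343290)/84135 ≈ 1.811 + 2.3222*I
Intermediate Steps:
U = -150/71 ≈ -2.1127
√(√(-17 + ((20/75 - 54) + 1/(-79))) + U) = √(√(-17 + ((20/75 - 54) + 1/(-79))) - 150/71) = √(√(-17 + ((20*(1/75) - 54) - 1/79)) - 150/71) = √(√(-17 + ((4/15 - 54) - 1/79)) - 150/71) = √(√(-17 + (-806/15 - 1/79)) - 150/71) = √(√(-17 - 63689/1185) - 150/71) = √(√(-83834/1185) - 150/71) = √(I*√99343290/1185 - 150/71) = √(-150/71 + I*√99343290/1185)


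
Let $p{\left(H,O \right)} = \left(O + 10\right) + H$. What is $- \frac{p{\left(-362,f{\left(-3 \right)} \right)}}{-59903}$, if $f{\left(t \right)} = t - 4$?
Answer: $- \frac{359}{59903} \approx -0.005993$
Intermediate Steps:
$f{\left(t \right)} = -4 + t$
$p{\left(H,O \right)} = 10 + H + O$ ($p{\left(H,O \right)} = \left(10 + O\right) + H = 10 + H + O$)
$- \frac{p{\left(-362,f{\left(-3 \right)} \right)}}{-59903} = - \frac{10 - 362 - 7}{-59903} = - \frac{\left(10 - 362 - 7\right) \left(-1\right)}{59903} = - \frac{\left(-359\right) \left(-1\right)}{59903} = \left(-1\right) \frac{359}{59903} = - \frac{359}{59903}$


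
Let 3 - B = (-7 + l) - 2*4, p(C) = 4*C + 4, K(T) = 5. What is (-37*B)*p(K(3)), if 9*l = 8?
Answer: -45584/3 ≈ -15195.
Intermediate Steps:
l = 8/9 (l = (1/9)*8 = 8/9 ≈ 0.88889)
p(C) = 4 + 4*C
B = 154/9 (B = 3 - ((-7 + 8/9) - 2*4) = 3 - (-55/9 - 8) = 3 - 1*(-127/9) = 3 + 127/9 = 154/9 ≈ 17.111)
(-37*B)*p(K(3)) = (-37*154/9)*(4 + 4*5) = -5698*(4 + 20)/9 = -5698/9*24 = -45584/3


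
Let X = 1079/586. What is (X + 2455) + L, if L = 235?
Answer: 1577419/586 ≈ 2691.8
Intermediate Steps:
X = 1079/586 (X = 1079*(1/586) = 1079/586 ≈ 1.8413)
(X + 2455) + L = (1079/586 + 2455) + 235 = 1439709/586 + 235 = 1577419/586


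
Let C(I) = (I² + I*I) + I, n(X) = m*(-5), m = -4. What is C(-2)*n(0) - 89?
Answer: 31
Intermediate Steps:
n(X) = 20 (n(X) = -4*(-5) = 20)
C(I) = I + 2*I² (C(I) = (I² + I²) + I = 2*I² + I = I + 2*I²)
C(-2)*n(0) - 89 = -2*(1 + 2*(-2))*20 - 89 = -2*(1 - 4)*20 - 89 = -2*(-3)*20 - 89 = 6*20 - 89 = 120 - 89 = 31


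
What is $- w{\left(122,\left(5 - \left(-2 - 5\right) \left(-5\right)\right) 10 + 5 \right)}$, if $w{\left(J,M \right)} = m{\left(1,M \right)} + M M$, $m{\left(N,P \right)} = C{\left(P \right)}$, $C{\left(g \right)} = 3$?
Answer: $-87028$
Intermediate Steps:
$m{\left(N,P \right)} = 3$
$w{\left(J,M \right)} = 3 + M^{2}$ ($w{\left(J,M \right)} = 3 + M M = 3 + M^{2}$)
$- w{\left(122,\left(5 - \left(-2 - 5\right) \left(-5\right)\right) 10 + 5 \right)} = - (3 + \left(\left(5 - \left(-2 - 5\right) \left(-5\right)\right) 10 + 5\right)^{2}) = - (3 + \left(\left(5 - \left(-7\right) \left(-5\right)\right) 10 + 5\right)^{2}) = - (3 + \left(\left(5 - 35\right) 10 + 5\right)^{2}) = - (3 + \left(\left(-30\right) 10 + 5\right)^{2}) = - (3 + \left(-300 + 5\right)^{2}) = - (3 + \left(-295\right)^{2}) = - (3 + 87025) = \left(-1\right) 87028 = -87028$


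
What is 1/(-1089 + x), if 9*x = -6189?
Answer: -3/5330 ≈ -0.00056285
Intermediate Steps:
x = -2063/3 (x = (⅑)*(-6189) = -2063/3 ≈ -687.67)
1/(-1089 + x) = 1/(-1089 - 2063/3) = 1/(-5330/3) = -3/5330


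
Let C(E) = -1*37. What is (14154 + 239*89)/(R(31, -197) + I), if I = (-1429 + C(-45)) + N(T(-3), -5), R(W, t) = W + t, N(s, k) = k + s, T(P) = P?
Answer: -7085/328 ≈ -21.601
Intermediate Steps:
C(E) = -37
I = -1474 (I = (-1429 - 37) + (-5 - 3) = -1466 - 8 = -1474)
(14154 + 239*89)/(R(31, -197) + I) = (14154 + 239*89)/((31 - 197) - 1474) = (14154 + 21271)/(-166 - 1474) = 35425/(-1640) = 35425*(-1/1640) = -7085/328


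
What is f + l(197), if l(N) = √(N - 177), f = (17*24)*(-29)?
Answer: -11832 + 2*√5 ≈ -11828.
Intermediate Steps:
f = -11832 (f = 408*(-29) = -11832)
l(N) = √(-177 + N)
f + l(197) = -11832 + √(-177 + 197) = -11832 + √20 = -11832 + 2*√5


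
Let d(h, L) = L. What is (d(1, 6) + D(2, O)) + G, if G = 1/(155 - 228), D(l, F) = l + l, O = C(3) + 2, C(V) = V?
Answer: 729/73 ≈ 9.9863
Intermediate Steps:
O = 5 (O = 3 + 2 = 5)
D(l, F) = 2*l
G = -1/73 (G = 1/(-73) = -1/73 ≈ -0.013699)
(d(1, 6) + D(2, O)) + G = (6 + 2*2) - 1/73 = (6 + 4) - 1/73 = 10 - 1/73 = 729/73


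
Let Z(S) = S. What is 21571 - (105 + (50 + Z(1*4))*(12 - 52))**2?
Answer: -4201454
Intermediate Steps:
21571 - (105 + (50 + Z(1*4))*(12 - 52))**2 = 21571 - (105 + (50 + 1*4)*(12 - 52))**2 = 21571 - (105 + (50 + 4)*(-40))**2 = 21571 - (105 + 54*(-40))**2 = 21571 - (105 - 2160)**2 = 21571 - 1*(-2055)**2 = 21571 - 1*4223025 = 21571 - 4223025 = -4201454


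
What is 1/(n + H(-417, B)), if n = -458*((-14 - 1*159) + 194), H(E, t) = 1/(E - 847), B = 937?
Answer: -1264/12157153 ≈ -0.00010397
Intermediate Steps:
H(E, t) = 1/(-847 + E)
n = -9618 (n = -458*((-14 - 159) + 194) = -458*(-173 + 194) = -458*21 = -9618)
1/(n + H(-417, B)) = 1/(-9618 + 1/(-847 - 417)) = 1/(-9618 + 1/(-1264)) = 1/(-9618 - 1/1264) = 1/(-12157153/1264) = -1264/12157153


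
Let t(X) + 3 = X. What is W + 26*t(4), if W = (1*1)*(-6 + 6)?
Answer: 26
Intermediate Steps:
t(X) = -3 + X
W = 0 (W = 1*0 = 0)
W + 26*t(4) = 0 + 26*(-3 + 4) = 0 + 26*1 = 0 + 26 = 26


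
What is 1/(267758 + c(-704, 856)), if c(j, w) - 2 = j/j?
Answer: 1/267761 ≈ 3.7347e-6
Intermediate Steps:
c(j, w) = 3 (c(j, w) = 2 + j/j = 2 + 1 = 3)
1/(267758 + c(-704, 856)) = 1/(267758 + 3) = 1/267761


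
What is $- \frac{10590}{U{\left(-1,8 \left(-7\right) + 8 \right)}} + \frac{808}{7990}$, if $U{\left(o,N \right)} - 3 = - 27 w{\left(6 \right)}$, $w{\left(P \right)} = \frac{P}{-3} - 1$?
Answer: $- \frac{7045519}{55930} \approx -125.97$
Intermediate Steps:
$w{\left(P \right)} = -1 - \frac{P}{3}$ ($w{\left(P \right)} = - \frac{P}{3} - 1 = -1 - \frac{P}{3}$)
$U{\left(o,N \right)} = 84$ ($U{\left(o,N \right)} = 3 - 27 \left(-1 - 2\right) = 3 - -81 = 3 + 81 = 84$)
$- \frac{10590}{U{\left(-1,8 \left(-7\right) + 8 \right)}} + \frac{808}{7990} = - \frac{10590}{84} + \frac{808}{7990} = \left(-10590\right) \frac{1}{84} + 808 \cdot \frac{1}{7990} = - \frac{1765}{14} + \frac{404}{3995} = - \frac{7045519}{55930}$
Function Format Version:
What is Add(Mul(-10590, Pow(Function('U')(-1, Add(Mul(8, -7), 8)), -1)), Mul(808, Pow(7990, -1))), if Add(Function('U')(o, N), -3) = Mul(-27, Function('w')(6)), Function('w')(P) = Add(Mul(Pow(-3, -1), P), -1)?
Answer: Rational(-7045519, 55930) ≈ -125.97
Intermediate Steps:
Function('w')(P) = Add(-1, Mul(Rational(-1, 3), P)) (Function('w')(P) = Add(Mul(Rational(-1, 3), P), -1) = Add(-1, Mul(Rational(-1, 3), P)))
Function('U')(o, N) = 84 (Function('U')(o, N) = Add(3, Mul(-27, Add(-1, Mul(Rational(-1, 3), 6)))) = Add(3, Mul(-27, Add(-1, -2))) = Add(3, Mul(-27, -3)) = Add(3, 81) = 84)
Add(Mul(-10590, Pow(Function('U')(-1, Add(Mul(8, -7), 8)), -1)), Mul(808, Pow(7990, -1))) = Add(Mul(-10590, Pow(84, -1)), Mul(808, Pow(7990, -1))) = Add(Mul(-10590, Rational(1, 84)), Mul(808, Rational(1, 7990))) = Add(Rational(-1765, 14), Rational(404, 3995)) = Rational(-7045519, 55930)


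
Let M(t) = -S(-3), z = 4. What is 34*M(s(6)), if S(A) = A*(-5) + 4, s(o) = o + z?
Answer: -646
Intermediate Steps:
s(o) = 4 + o (s(o) = o + 4 = 4 + o)
S(A) = 4 - 5*A (S(A) = -5*A + 4 = 4 - 5*A)
M(t) = -19 (M(t) = -(4 - 5*(-3)) = -(4 + 15) = -1*19 = -19)
34*M(s(6)) = 34*(-19) = -646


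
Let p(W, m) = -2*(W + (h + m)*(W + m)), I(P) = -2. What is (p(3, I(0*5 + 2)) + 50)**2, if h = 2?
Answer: 1936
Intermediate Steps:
p(W, m) = -2*W - 2*(2 + m)*(W + m) (p(W, m) = -2*(W + (2 + m)*(W + m)) = -2*W - 2*(2 + m)*(W + m))
(p(3, I(0*5 + 2)) + 50)**2 = ((-6*3 - 4*(-2) - 2*(-2)**2 - 2*3*(-2)) + 50)**2 = ((-18 + 8 - 2*4 + 12) + 50)**2 = ((-18 + 8 - 8 + 12) + 50)**2 = (-6 + 50)**2 = 44**2 = 1936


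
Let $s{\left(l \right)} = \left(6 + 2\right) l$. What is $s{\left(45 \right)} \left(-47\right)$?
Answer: $-16920$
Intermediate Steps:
$s{\left(l \right)} = 8 l$
$s{\left(45 \right)} \left(-47\right) = 8 \cdot 45 \left(-47\right) = 360 \left(-47\right) = -16920$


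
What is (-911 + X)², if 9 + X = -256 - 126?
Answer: 1695204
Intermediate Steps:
X = -391 (X = -9 + (-256 - 126) = -9 - 382 = -391)
(-911 + X)² = (-911 - 391)² = (-1302)² = 1695204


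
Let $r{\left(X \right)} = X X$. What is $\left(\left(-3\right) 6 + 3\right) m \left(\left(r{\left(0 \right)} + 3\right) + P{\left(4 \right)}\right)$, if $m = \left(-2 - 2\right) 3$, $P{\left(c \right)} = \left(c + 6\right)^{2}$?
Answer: $18540$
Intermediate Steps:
$P{\left(c \right)} = \left(6 + c\right)^{2}$
$r{\left(X \right)} = X^{2}$
$m = -12$ ($m = \left(-4\right) 3 = -12$)
$\left(\left(-3\right) 6 + 3\right) m \left(\left(r{\left(0 \right)} + 3\right) + P{\left(4 \right)}\right) = \left(\left(-3\right) 6 + 3\right) \left(-12\right) \left(\left(0^{2} + 3\right) + \left(6 + 4\right)^{2}\right) = \left(-18 + 3\right) \left(-12\right) \left(\left(0 + 3\right) + 10^{2}\right) = \left(-15\right) \left(-12\right) \left(3 + 100\right) = 180 \cdot 103 = 18540$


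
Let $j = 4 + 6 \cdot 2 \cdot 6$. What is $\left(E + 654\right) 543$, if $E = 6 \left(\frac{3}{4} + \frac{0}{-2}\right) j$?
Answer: $540828$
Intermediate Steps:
$j = 76$ ($j = 4 + 12 \cdot 6 = 4 + 72 = 76$)
$E = 342$ ($E = 6 \left(\frac{3}{4} + \frac{0}{-2}\right) 76 = 6 \left(3 \cdot \frac{1}{4} + 0 \left(- \frac{1}{2}\right)\right) 76 = 6 \left(\frac{3}{4} + 0\right) 76 = 6 \cdot \frac{3}{4} \cdot 76 = \frac{9}{2} \cdot 76 = 342$)
$\left(E + 654\right) 543 = \left(342 + 654\right) 543 = 996 \cdot 543 = 540828$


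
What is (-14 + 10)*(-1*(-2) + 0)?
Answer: -8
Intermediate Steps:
(-14 + 10)*(-1*(-2) + 0) = -4*(2 + 0) = -4*2 = -8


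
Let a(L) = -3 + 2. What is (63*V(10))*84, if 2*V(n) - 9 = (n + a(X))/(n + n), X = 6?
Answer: 250047/10 ≈ 25005.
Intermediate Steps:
a(L) = -1
V(n) = 9/2 + (-1 + n)/(4*n) (V(n) = 9/2 + ((n - 1)/(n + n))/2 = 9/2 + ((-1 + n)/((2*n)))/2 = 9/2 + ((-1 + n)*(1/(2*n)))/2 = 9/2 + ((-1 + n)/(2*n))/2 = 9/2 + (-1 + n)/(4*n))
(63*V(10))*84 = (63*((1/4)*(-1 + 19*10)/10))*84 = (63*((1/4)*(1/10)*(-1 + 190)))*84 = (63*((1/4)*(1/10)*189))*84 = (63*(189/40))*84 = (11907/40)*84 = 250047/10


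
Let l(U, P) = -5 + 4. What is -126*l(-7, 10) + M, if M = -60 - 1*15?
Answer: 51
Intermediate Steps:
l(U, P) = -1
M = -75 (M = -60 - 15 = -75)
-126*l(-7, 10) + M = -126*(-1) - 75 = 126 - 75 = 51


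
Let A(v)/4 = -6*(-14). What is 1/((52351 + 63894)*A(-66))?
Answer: 1/39058320 ≈ 2.5603e-8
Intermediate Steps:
A(v) = 336 (A(v) = 4*(-6*(-14)) = 4*84 = 336)
1/((52351 + 63894)*A(-66)) = 1/((52351 + 63894)*336) = (1/336)/116245 = (1/116245)*(1/336) = 1/39058320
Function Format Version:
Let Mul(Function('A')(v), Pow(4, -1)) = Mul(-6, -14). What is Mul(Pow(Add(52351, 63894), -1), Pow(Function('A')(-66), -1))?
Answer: Rational(1, 39058320) ≈ 2.5603e-8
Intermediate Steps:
Function('A')(v) = 336 (Function('A')(v) = Mul(4, Mul(-6, -14)) = Mul(4, 84) = 336)
Mul(Pow(Add(52351, 63894), -1), Pow(Function('A')(-66), -1)) = Mul(Pow(Add(52351, 63894), -1), Pow(336, -1)) = Mul(Pow(116245, -1), Rational(1, 336)) = Mul(Rational(1, 116245), Rational(1, 336)) = Rational(1, 39058320)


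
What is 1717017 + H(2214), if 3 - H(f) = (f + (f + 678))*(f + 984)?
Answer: -14611968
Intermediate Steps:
H(f) = 3 - (678 + 2*f)*(984 + f) (H(f) = 3 - (f + (f + 678))*(f + 984) = 3 - (f + (678 + f))*(984 + f) = 3 - (678 + 2*f)*(984 + f))
1717017 + H(2214) = 1717017 + (-667149 - 2646*2214 - 2*2214²) = 1717017 + (-667149 - 5858244 - 2*4901796) = 1717017 + (-667149 - 5858244 - 9803592) = 1717017 - 16328985 = -14611968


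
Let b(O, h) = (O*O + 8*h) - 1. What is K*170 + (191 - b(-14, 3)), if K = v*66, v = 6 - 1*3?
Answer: 33632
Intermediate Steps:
b(O, h) = -1 + O² + 8*h (b(O, h) = (O² + 8*h) - 1 = -1 + O² + 8*h)
v = 3 (v = 6 - 3 = 3)
K = 198 (K = 3*66 = 198)
K*170 + (191 - b(-14, 3)) = 198*170 + (191 - (-1 + (-14)² + 8*3)) = 33660 + (191 - (-1 + 196 + 24)) = 33660 + (191 - 1*219) = 33660 + (191 - 219) = 33660 - 28 = 33632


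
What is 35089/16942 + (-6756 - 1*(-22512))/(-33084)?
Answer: 74495527/46709094 ≈ 1.5949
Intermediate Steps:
35089/16942 + (-6756 - 1*(-22512))/(-33084) = 35089*(1/16942) + (-6756 + 22512)*(-1/33084) = 35089/16942 + 15756*(-1/33084) = 35089/16942 - 1313/2757 = 74495527/46709094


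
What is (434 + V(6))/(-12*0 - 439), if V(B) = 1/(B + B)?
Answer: -5209/5268 ≈ -0.98880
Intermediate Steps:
V(B) = 1/(2*B)
(434 + V(6))/(-12*0 - 439) = (434 + (½)/6)/(-12*0 - 439) = (434 + (½)*(⅙))/(0 - 439) = (434 + 1/12)/(-439) = (5209/12)*(-1/439) = -5209/5268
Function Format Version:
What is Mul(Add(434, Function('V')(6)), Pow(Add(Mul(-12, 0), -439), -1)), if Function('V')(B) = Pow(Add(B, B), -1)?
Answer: Rational(-5209, 5268) ≈ -0.98880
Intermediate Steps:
Function('V')(B) = Mul(Rational(1, 2), Pow(B, -1)) (Function('V')(B) = Pow(Mul(2, B), -1) = Mul(Rational(1, 2), Pow(B, -1)))
Mul(Add(434, Function('V')(6)), Pow(Add(Mul(-12, 0), -439), -1)) = Mul(Add(434, Mul(Rational(1, 2), Pow(6, -1))), Pow(Add(Mul(-12, 0), -439), -1)) = Mul(Add(434, Mul(Rational(1, 2), Rational(1, 6))), Pow(Add(0, -439), -1)) = Mul(Add(434, Rational(1, 12)), Pow(-439, -1)) = Mul(Rational(5209, 12), Rational(-1, 439)) = Rational(-5209, 5268)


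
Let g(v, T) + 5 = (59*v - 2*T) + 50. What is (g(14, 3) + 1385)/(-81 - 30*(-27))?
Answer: 250/81 ≈ 3.0864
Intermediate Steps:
g(v, T) = 45 - 2*T + 59*v (g(v, T) = -5 + ((59*v - 2*T) + 50) = -5 + ((-2*T + 59*v) + 50) = -5 + (50 - 2*T + 59*v) = 45 - 2*T + 59*v)
(g(14, 3) + 1385)/(-81 - 30*(-27)) = ((45 - 2*3 + 59*14) + 1385)/(-81 - 30*(-27)) = ((45 - 6 + 826) + 1385)/(-81 + 810) = (865 + 1385)/729 = 2250*(1/729) = 250/81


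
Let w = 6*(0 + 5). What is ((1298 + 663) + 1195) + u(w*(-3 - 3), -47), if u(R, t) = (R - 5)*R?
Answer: 36456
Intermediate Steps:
w = 30 (w = 6*5 = 30)
u(R, t) = R*(-5 + R) (u(R, t) = (-5 + R)*R = R*(-5 + R))
((1298 + 663) + 1195) + u(w*(-3 - 3), -47) = ((1298 + 663) + 1195) + (30*(-3 - 3))*(-5 + 30*(-3 - 3)) = (1961 + 1195) + (30*(-6))*(-5 + 30*(-6)) = 3156 - 180*(-5 - 180) = 3156 - 180*(-185) = 3156 + 33300 = 36456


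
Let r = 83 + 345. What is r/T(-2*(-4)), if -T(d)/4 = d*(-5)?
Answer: 107/40 ≈ 2.6750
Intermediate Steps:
r = 428
T(d) = 20*d (T(d) = -4*d*(-5) = -(-20)*d = 20*d)
r/T(-2*(-4)) = 428/((20*(-2*(-4)))) = 428/((20*8)) = 428/160 = 428*(1/160) = 107/40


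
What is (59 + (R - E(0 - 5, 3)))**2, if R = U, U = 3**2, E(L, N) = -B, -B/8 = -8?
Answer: 17424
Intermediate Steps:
B = 64 (B = -8*(-8) = 64)
E(L, N) = -64 (E(L, N) = -1*64 = -64)
U = 9
R = 9
(59 + (R - E(0 - 5, 3)))**2 = (59 + (9 - 1*(-64)))**2 = (59 + (9 + 64))**2 = (59 + 73)**2 = 132**2 = 17424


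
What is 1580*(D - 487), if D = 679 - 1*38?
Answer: 243320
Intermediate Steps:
D = 641 (D = 679 - 38 = 641)
1580*(D - 487) = 1580*(641 - 487) = 1580*154 = 243320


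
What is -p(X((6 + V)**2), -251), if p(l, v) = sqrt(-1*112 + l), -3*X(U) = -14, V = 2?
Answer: -I*sqrt(966)/3 ≈ -10.36*I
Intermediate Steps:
X(U) = 14/3 (X(U) = -1/3*(-14) = 14/3)
p(l, v) = sqrt(-112 + l)
-p(X((6 + V)**2), -251) = -sqrt(-112 + 14/3) = -sqrt(-322/3) = -I*sqrt(966)/3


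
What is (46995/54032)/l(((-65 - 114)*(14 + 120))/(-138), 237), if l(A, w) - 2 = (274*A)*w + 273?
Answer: 360295/4675691593232 ≈ 7.7057e-8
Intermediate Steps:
l(A, w) = 275 + 274*A*w (l(A, w) = 2 + ((274*A)*w + 273) = 2 + (274*A*w + 273) = 2 + (273 + 274*A*w) = 275 + 274*A*w)
(46995/54032)/l(((-65 - 114)*(14 + 120))/(-138), 237) = (46995/54032)/(275 + 274*(((-65 - 114)*(14 + 120))/(-138))*237) = (46995*(1/54032))/(275 + 274*(-179*134*(-1/138))*237) = 46995/(54032*(275 + 274*(-23986*(-1/138))*237)) = 46995/(54032*(275 + 274*(11993/69)*237)) = 46995/(54032*(275 + 259600478/23)) = 46995/(54032*(259606803/23)) = (46995/54032)*(23/259606803) = 360295/4675691593232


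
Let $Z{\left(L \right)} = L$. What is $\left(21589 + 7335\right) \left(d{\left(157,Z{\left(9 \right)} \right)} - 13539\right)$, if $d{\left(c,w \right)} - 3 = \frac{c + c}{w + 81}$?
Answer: $- \frac{17613645812}{45} \approx -3.9141 \cdot 10^{8}$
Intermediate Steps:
$d{\left(c,w \right)} = 3 + \frac{2 c}{81 + w}$ ($d{\left(c,w \right)} = 3 + \frac{c + c}{w + 81} = 3 + \frac{2 c}{81 + w}$)
$\left(21589 + 7335\right) \left(d{\left(157,Z{\left(9 \right)} \right)} - 13539\right) = \left(21589 + 7335\right) \left(\frac{243 + 2 \cdot 157 + 3 \cdot 9}{81 + 9} - 13539\right) = 28924 \left(\frac{243 + 314 + 27}{90} - 13539\right) = 28924 \left(\frac{1}{90} \cdot 584 - 13539\right) = 28924 \left(\frac{292}{45} - 13539\right) = 28924 \left(- \frac{608963}{45}\right) = - \frac{17613645812}{45}$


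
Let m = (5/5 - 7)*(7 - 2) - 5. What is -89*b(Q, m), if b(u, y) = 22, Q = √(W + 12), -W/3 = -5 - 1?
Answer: -1958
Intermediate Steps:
W = 18 (W = -3*(-5 - 1) = -3*(-6) = 18)
Q = √30 (Q = √(18 + 12) = √30 ≈ 5.4772)
m = -35 (m = (5*(⅕) - 7)*5 - 5 = (1 - 7)*5 - 5 = -6*5 - 5 = -30 - 5 = -35)
-89*b(Q, m) = -89*22 = -1958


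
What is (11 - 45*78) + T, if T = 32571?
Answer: 29072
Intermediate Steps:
(11 - 45*78) + T = (11 - 45*78) + 32571 = (11 - 3510) + 32571 = -3499 + 32571 = 29072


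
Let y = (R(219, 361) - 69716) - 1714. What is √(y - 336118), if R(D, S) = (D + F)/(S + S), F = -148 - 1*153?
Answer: I*√147124869/19 ≈ 638.39*I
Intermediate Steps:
F = -301 (F = -148 - 153 = -301)
R(D, S) = (-301 + D)/(2*S) (R(D, S) = (D - 301)/(S + S) = (-301 + D)/((2*S)) = (-301 + D)*(1/(2*S)) = (-301 + D)/(2*S))
y = -25786271/361 (y = ((½)*(-301 + 219)/361 - 69716) - 1714 = ((½)*(1/361)*(-82) - 69716) - 1714 = (-41/361 - 69716) - 1714 = -25167517/361 - 1714 = -25786271/361 ≈ -71430.)
√(y - 336118) = √(-25786271/361 - 336118) = √(-147124869/361) = I*√147124869/19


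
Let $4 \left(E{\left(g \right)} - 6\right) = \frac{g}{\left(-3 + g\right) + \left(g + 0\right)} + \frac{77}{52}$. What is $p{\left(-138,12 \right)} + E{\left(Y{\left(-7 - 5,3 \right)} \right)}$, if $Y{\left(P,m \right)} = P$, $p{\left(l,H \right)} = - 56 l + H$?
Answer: $\frac{14501413}{1872} \approx 7746.5$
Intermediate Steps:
$p{\left(l,H \right)} = H - 56 l$
$E{\left(g \right)} = \frac{1325}{208} + \frac{g}{4 \left(-3 + 2 g\right)}$ ($E{\left(g \right)} = 6 + \frac{\frac{g}{\left(-3 + g\right) + \left(g + 0\right)} + \frac{77}{52}}{4} = 6 + \frac{\frac{g}{\left(-3 + g\right) + g} + 77 \cdot \frac{1}{52}}{4} = 6 + \frac{\frac{g}{-3 + 2 g} + \frac{77}{52}}{4} = 6 + \frac{\frac{77}{52} + \frac{g}{-3 + 2 g}}{4} = 6 + \left(\frac{77}{208} + \frac{g}{4 \left(-3 + 2 g\right)}\right) = \frac{1325}{208} + \frac{g}{4 \left(-3 + 2 g\right)}$)
$p{\left(-138,12 \right)} + E{\left(Y{\left(-7 - 5,3 \right)} \right)} = \left(12 - -7728\right) + \frac{-3975 + 2702 \left(-7 - 5\right)}{208 \left(-3 + 2 \left(-7 - 5\right)\right)} = \left(12 + 7728\right) + \frac{-3975 + 2702 \left(-12\right)}{208 \left(-3 + 2 \left(-12\right)\right)} = 7740 + \frac{-3975 - 32424}{208 \left(-3 - 24\right)} = 7740 + \frac{1}{208} \frac{1}{-27} \left(-36399\right) = 7740 + \frac{1}{208} \left(- \frac{1}{27}\right) \left(-36399\right) = 7740 + \frac{12133}{1872} = \frac{14501413}{1872}$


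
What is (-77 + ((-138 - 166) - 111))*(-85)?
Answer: 41820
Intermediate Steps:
(-77 + ((-138 - 166) - 111))*(-85) = (-77 + (-304 - 111))*(-85) = (-77 - 415)*(-85) = -492*(-85) = 41820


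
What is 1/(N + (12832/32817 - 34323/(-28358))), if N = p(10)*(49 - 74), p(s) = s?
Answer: -930624486/231165853753 ≈ -0.0040258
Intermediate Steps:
N = -250 (N = 10*(49 - 74) = 10*(-25) = -250)
1/(N + (12832/32817 - 34323/(-28358))) = 1/(-250 + (12832/32817 - 34323/(-28358))) = 1/(-250 + (12832*(1/32817) - 34323*(-1/28358))) = 1/(-250 + (12832/32817 + 34323/28358)) = 1/(-250 + 1490267747/930624486) = 1/(-231165853753/930624486) = -930624486/231165853753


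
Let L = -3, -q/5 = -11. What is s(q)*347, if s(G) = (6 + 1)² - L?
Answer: 18044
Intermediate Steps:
q = 55 (q = -5*(-11) = 55)
s(G) = 52 (s(G) = (6 + 1)² - 1*(-3) = 7² + 3 = 49 + 3 = 52)
s(q)*347 = 52*347 = 18044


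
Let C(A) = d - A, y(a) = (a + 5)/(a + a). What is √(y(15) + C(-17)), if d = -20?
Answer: I*√21/3 ≈ 1.5275*I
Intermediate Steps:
y(a) = (5 + a)/(2*a) (y(a) = (5 + a)/((2*a)) = (5 + a)*(1/(2*a)) = (5 + a)/(2*a))
C(A) = -20 - A
√(y(15) + C(-17)) = √((½)*(5 + 15)/15 + (-20 - 1*(-17))) = √((½)*(1/15)*20 + (-20 + 17)) = √(⅔ - 3) = √(-7/3) = I*√21/3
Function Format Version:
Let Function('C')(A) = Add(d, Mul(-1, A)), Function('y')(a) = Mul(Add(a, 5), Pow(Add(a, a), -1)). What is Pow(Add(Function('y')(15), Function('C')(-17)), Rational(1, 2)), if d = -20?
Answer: Mul(Rational(1, 3), I, Pow(21, Rational(1, 2))) ≈ Mul(1.5275, I)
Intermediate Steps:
Function('y')(a) = Mul(Rational(1, 2), Pow(a, -1), Add(5, a)) (Function('y')(a) = Mul(Add(5, a), Pow(Mul(2, a), -1)) = Mul(Add(5, a), Mul(Rational(1, 2), Pow(a, -1))) = Mul(Rational(1, 2), Pow(a, -1), Add(5, a)))
Function('C')(A) = Add(-20, Mul(-1, A))
Pow(Add(Function('y')(15), Function('C')(-17)), Rational(1, 2)) = Pow(Add(Mul(Rational(1, 2), Pow(15, -1), Add(5, 15)), Add(-20, Mul(-1, -17))), Rational(1, 2)) = Pow(Add(Mul(Rational(1, 2), Rational(1, 15), 20), Add(-20, 17)), Rational(1, 2)) = Pow(Add(Rational(2, 3), -3), Rational(1, 2)) = Pow(Rational(-7, 3), Rational(1, 2)) = Mul(Rational(1, 3), I, Pow(21, Rational(1, 2)))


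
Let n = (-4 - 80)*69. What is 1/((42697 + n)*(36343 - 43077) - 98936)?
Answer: -1/248590270 ≈ -4.0227e-9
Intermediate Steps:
n = -5796 (n = -84*69 = -5796)
1/((42697 + n)*(36343 - 43077) - 98936) = 1/((42697 - 5796)*(36343 - 43077) - 98936) = 1/(36901*(-6734) - 98936) = 1/(-248491334 - 98936) = 1/(-248590270) = -1/248590270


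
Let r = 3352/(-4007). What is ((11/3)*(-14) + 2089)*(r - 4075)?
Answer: -33278921367/4007 ≈ -8.3052e+6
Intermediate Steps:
r = -3352/4007 (r = 3352*(-1/4007) = -3352/4007 ≈ -0.83654)
((11/3)*(-14) + 2089)*(r - 4075) = ((11/3)*(-14) + 2089)*(-3352/4007 - 4075) = (((⅓)*11)*(-14) + 2089)*(-16331877/4007) = ((11/3)*(-14) + 2089)*(-16331877/4007) = (-154/3 + 2089)*(-16331877/4007) = (6113/3)*(-16331877/4007) = -33278921367/4007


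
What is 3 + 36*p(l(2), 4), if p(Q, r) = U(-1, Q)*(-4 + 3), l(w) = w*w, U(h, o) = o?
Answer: -141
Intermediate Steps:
l(w) = w²
p(Q, r) = -Q (p(Q, r) = Q*(-4 + 3) = Q*(-1) = -Q)
3 + 36*p(l(2), 4) = 3 + 36*(-1*2²) = 3 + 36*(-1*4) = 3 + 36*(-4) = 3 - 144 = -141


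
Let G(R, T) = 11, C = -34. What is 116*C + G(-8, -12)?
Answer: -3933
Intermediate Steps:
116*C + G(-8, -12) = 116*(-34) + 11 = -3944 + 11 = -3933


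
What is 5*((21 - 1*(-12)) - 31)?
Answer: 10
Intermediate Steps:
5*((21 - 1*(-12)) - 31) = 5*((21 + 12) - 31) = 5*(33 - 31) = 5*2 = 10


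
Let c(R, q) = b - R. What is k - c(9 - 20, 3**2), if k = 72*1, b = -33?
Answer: 94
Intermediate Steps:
c(R, q) = -33 - R
k = 72
k - c(9 - 20, 3**2) = 72 - (-33 - (9 - 20)) = 72 - (-33 - 1*(-11)) = 72 - (-33 + 11) = 72 - 1*(-22) = 72 + 22 = 94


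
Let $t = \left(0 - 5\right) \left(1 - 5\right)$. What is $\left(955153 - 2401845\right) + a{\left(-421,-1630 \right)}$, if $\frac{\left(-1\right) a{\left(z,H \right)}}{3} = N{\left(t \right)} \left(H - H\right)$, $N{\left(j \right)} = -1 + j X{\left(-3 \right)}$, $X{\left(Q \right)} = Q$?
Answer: $-1446692$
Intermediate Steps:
$t = 20$ ($t = \left(-5\right) \left(-4\right) = 20$)
$N{\left(j \right)} = -1 - 3 j$ ($N{\left(j \right)} = -1 + j \left(-3\right) = -1 - 3 j$)
$a{\left(z,H \right)} = 0$ ($a{\left(z,H \right)} = - 3 \left(-1 - 60\right) \left(H - H\right) = - 3 \left(-1 - 60\right) 0 = - 3 \left(\left(-61\right) 0\right) = \left(-3\right) 0 = 0$)
$\left(955153 - 2401845\right) + a{\left(-421,-1630 \right)} = \left(955153 - 2401845\right) + 0 = -1446692 + 0 = -1446692$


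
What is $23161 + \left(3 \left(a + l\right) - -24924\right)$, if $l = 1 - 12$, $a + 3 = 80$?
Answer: $48283$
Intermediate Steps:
$a = 77$ ($a = -3 + 80 = 77$)
$l = -11$ ($l = 1 - 12 = -11$)
$23161 + \left(3 \left(a + l\right) - -24924\right) = 23161 + \left(3 \left(77 - 11\right) - -24924\right) = 23161 + \left(3 \cdot 66 + 24924\right) = 23161 + \left(198 + 24924\right) = 23161 + 25122 = 48283$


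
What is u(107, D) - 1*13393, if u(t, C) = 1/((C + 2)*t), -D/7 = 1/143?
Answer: -399821086/29853 ≈ -13393.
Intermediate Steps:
D = -7/143 ≈ -0.048951
u(t, C) = 1/(t*(2 + C)) (u(t, C) = 1/((2 + C)*t) = 1/(t*(2 + C)))
u(107, D) - 1*13393 = 1/(107*(2 - 7/143)) - 1*13393 = 1/(107*(279/143)) - 13393 = (1/107)*(143/279) - 13393 = 143/29853 - 13393 = -399821086/29853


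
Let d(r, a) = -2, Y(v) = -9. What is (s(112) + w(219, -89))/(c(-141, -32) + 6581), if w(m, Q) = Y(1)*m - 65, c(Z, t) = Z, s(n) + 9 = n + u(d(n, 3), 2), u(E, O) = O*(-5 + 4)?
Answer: -387/1288 ≈ -0.30047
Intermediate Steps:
u(E, O) = -O (u(E, O) = O*(-1) = -O)
s(n) = -11 + n (s(n) = -9 + (n - 1*2) = -9 + (n - 2) = -9 + (-2 + n) = -11 + n)
w(m, Q) = -65 - 9*m (w(m, Q) = -9*m - 65 = -65 - 9*m)
(s(112) + w(219, -89))/(c(-141, -32) + 6581) = ((-11 + 112) + (-65 - 9*219))/(-141 + 6581) = (101 + (-65 - 1971))/6440 = (101 - 2036)*(1/6440) = -1935*1/6440 = -387/1288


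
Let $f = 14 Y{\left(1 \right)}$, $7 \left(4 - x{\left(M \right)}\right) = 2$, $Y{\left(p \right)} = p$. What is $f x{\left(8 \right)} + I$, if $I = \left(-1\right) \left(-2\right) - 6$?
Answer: $48$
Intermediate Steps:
$x{\left(M \right)} = \frac{26}{7}$ ($x{\left(M \right)} = 4 - \frac{2}{7} = \frac{26}{7}$)
$I = -4$ ($I = 2 - 6 = -4$)
$f = 14$ ($f = 14 \cdot 1 = 14$)
$f x{\left(8 \right)} + I = 14 \cdot \frac{26}{7} - 4 = 52 - 4 = 48$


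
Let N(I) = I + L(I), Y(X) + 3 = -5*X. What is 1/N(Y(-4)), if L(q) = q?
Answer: 1/34 ≈ 0.029412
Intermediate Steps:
Y(X) = -3 - 5*X
N(I) = 2*I (N(I) = I + I = 2*I)
1/N(Y(-4)) = 1/(2*(-3 - 5*(-4))) = 1/(2*(-3 + 20)) = 1/(2*17) = 1/34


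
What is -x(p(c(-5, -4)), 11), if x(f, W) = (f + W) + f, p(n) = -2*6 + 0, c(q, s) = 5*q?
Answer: 13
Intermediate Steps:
p(n) = -12 (p(n) = -12 + 0 = -12)
x(f, W) = W + 2*f (x(f, W) = (W + f) + f = W + 2*f)
-x(p(c(-5, -4)), 11) = -(11 + 2*(-12)) = -(11 - 24) = -1*(-13) = 13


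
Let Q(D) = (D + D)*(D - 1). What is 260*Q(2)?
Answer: 1040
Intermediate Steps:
Q(D) = 2*D*(-1 + D) (Q(D) = (2*D)*(-1 + D) = 2*D*(-1 + D))
260*Q(2) = 260*(2*2*(-1 + 2)) = 260*(2*2*1) = 260*4 = 1040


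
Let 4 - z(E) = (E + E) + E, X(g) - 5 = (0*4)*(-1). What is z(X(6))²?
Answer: 121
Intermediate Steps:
X(g) = 5 (X(g) = 5 + (0*4)*(-1) = 5 + 0*(-1) = 5 + 0 = 5)
z(E) = 4 - 3*E (z(E) = 4 - ((E + E) + E) = 4 - (2*E + E) = 4 - 3*E)
z(X(6))² = (4 - 3*5)² = (4 - 15)² = (-11)² = 121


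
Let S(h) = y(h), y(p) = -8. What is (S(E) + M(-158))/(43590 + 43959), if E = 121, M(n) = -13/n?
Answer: -417/4610914 ≈ -9.0438e-5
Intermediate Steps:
S(h) = -8
(S(E) + M(-158))/(43590 + 43959) = (-8 - 13/(-158))/(43590 + 43959) = (-8 - 13*(-1/158))/87549 = (-8 + 13/158)*(1/87549) = -1251/158*1/87549 = -417/4610914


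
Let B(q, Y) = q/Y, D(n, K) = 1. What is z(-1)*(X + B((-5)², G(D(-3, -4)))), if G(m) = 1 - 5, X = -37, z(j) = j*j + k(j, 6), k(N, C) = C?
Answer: -1211/4 ≈ -302.75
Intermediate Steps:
z(j) = 6 + j² (z(j) = j*j + 6 = j² + 6 = 6 + j²)
G(m) = -4
z(-1)*(X + B((-5)², G(D(-3, -4)))) = (6 + (-1)²)*(-37 + (-5)²/(-4)) = (6 + 1)*(-37 + 25*(-¼)) = 7*(-37 - 25/4) = 7*(-173/4) = -1211/4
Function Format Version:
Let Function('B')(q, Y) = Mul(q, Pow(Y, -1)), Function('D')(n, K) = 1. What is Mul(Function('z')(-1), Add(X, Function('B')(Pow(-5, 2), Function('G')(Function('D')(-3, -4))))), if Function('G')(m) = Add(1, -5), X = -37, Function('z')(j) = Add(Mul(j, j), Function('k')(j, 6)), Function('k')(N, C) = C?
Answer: Rational(-1211, 4) ≈ -302.75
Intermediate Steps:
Function('z')(j) = Add(6, Pow(j, 2)) (Function('z')(j) = Add(Mul(j, j), 6) = Add(Pow(j, 2), 6) = Add(6, Pow(j, 2)))
Function('G')(m) = -4
Mul(Function('z')(-1), Add(X, Function('B')(Pow(-5, 2), Function('G')(Function('D')(-3, -4))))) = Mul(Add(6, Pow(-1, 2)), Add(-37, Mul(Pow(-5, 2), Pow(-4, -1)))) = Mul(Add(6, 1), Add(-37, Mul(25, Rational(-1, 4)))) = Mul(7, Add(-37, Rational(-25, 4))) = Mul(7, Rational(-173, 4)) = Rational(-1211, 4)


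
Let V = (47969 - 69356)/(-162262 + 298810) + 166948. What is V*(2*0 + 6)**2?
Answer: 22796394117/3793 ≈ 6.0101e+6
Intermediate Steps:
V = 7598798039/45516 (V = -21387/136548 + 166948 = -21387*1/136548 + 166948 = -7129/45516 + 166948 = 7598798039/45516 ≈ 1.6695e+5)
V*(2*0 + 6)**2 = 7598798039*(2*0 + 6)**2/45516 = 7598798039*(0 + 6)**2/45516 = (7598798039/45516)*6**2 = (7598798039/45516)*36 = 22796394117/3793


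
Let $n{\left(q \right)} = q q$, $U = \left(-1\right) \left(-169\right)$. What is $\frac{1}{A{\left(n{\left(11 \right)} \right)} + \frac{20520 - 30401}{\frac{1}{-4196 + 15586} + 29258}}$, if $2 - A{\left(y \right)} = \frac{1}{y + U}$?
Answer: $\frac{96642100090}{160313020459} \approx 0.60283$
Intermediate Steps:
$U = 169$
$n{\left(q \right)} = q^{2}$
$A{\left(y \right)} = 2 - \frac{1}{169 + y}$ ($A{\left(y \right)} = 2 - \frac{1}{y + 169} = 2 - \frac{1}{169 + y}$)
$\frac{1}{A{\left(n{\left(11 \right)} \right)} + \frac{20520 - 30401}{\frac{1}{-4196 + 15586} + 29258}} = \frac{1}{\frac{337 + 2 \cdot 11^{2}}{169 + 11^{2}} + \frac{20520 - 30401}{\frac{1}{-4196 + 15586} + 29258}} = \frac{1}{\frac{337 + 2 \cdot 121}{169 + 121} - \frac{9881}{\frac{1}{11390} + 29258}} = \frac{1}{\frac{337 + 242}{290} - \frac{9881}{\frac{1}{11390} + 29258}} = \frac{1}{\frac{1}{290} \cdot 579 - \frac{9881}{\frac{333248621}{11390}}} = \frac{1}{\frac{579}{290} - \frac{112544590}{333248621}} = \frac{1}{\frac{160313020459}{96642100090}} = \frac{96642100090}{160313020459}$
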